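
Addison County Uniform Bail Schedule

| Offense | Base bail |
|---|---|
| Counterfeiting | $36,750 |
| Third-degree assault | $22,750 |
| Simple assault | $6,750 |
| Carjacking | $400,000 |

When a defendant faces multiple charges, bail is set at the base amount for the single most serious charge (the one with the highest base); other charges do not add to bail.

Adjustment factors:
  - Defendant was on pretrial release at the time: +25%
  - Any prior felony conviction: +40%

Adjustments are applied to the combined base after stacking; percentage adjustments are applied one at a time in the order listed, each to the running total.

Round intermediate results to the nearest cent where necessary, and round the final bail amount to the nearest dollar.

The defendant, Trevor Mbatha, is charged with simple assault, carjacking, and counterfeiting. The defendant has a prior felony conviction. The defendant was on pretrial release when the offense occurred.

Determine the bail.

$700,000

Base amounts from the schedule: simple assault $6,750; carjacking $400,000; counterfeiting $36,750.
Stacking rule: use the highest base only. Highest is carjacking at $400,000. Combined base = $400,000.
Defendant was on pretrial release at the time (+25%): $400,000 × 1.25 = $500,000.
Any prior felony conviction (+40%): $500,000 × 1.4 = $700,000.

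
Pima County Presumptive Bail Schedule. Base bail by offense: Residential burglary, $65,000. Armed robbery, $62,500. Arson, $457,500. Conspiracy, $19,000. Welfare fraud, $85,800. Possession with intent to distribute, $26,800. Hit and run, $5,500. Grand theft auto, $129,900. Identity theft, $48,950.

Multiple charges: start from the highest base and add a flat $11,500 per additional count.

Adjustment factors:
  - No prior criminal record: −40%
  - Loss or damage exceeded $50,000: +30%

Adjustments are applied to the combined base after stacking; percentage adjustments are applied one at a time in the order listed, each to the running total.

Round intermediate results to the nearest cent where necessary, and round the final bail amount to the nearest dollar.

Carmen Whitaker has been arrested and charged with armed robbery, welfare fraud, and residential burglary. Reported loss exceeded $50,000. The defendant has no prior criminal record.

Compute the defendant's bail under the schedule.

Base amounts from the schedule: armed robbery $62,500; welfare fraud $85,800; residential burglary $65,000.
Stacking rule: highest base plus $11,500 per additional charge. Highest is welfare fraud at $85,800; 2 additional charges → +$23,000. Combined base = $108,800.
No prior criminal record (−40%): $108,800 × 0.6 = $65,280.
Loss or damage exceeded $50,000 (+30%): $65,280 × 1.3 = $84,864.

$84,864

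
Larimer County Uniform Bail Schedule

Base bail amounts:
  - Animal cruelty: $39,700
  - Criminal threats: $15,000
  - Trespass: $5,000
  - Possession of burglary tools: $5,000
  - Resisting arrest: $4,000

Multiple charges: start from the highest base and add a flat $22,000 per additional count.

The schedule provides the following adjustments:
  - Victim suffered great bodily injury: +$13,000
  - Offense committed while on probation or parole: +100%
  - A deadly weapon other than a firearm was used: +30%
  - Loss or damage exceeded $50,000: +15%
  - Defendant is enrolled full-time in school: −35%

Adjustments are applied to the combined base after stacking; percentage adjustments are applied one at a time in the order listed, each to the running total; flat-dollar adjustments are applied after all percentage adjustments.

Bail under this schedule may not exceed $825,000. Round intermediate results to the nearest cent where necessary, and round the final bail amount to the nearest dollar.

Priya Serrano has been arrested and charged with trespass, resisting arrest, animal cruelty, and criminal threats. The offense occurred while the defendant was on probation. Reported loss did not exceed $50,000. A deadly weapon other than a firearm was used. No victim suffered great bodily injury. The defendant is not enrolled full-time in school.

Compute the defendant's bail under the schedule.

$274,820

Base amounts from the schedule: trespass $5,000; resisting arrest $4,000; animal cruelty $39,700; criminal threats $15,000.
Stacking rule: highest base plus $22,000 per additional charge. Highest is animal cruelty at $39,700; 3 additional charges → +$66,000. Combined base = $105,700.
Offense committed while on probation or parole (+100%): $105,700 × 2 = $211,400.
A deadly weapon other than a firearm was used (+30%): $211,400 × 1.3 = $274,820.
$274,820 is within the $825,000 maximum.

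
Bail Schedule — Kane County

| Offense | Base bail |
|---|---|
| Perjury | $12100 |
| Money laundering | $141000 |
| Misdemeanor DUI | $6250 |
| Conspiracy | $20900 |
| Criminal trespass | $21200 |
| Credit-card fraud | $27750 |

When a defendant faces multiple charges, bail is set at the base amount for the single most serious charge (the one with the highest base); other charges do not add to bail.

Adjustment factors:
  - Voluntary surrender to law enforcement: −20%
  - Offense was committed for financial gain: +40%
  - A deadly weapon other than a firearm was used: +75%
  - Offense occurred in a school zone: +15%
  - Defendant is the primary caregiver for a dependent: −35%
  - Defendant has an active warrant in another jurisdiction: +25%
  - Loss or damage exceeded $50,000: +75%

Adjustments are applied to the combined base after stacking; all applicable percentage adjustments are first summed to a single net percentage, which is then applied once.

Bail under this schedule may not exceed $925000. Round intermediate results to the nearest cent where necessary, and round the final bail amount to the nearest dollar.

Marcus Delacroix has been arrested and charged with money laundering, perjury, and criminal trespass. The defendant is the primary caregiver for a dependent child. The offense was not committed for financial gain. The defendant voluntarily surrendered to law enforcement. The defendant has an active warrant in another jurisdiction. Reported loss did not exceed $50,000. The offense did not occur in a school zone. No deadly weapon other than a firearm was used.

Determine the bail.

$98700

Base amounts from the schedule: money laundering $141000; perjury $12100; criminal trespass $21200.
Stacking rule: use the highest base only. Highest is money laundering at $141000. Combined base = $141000.
Net percentage adjustment: −20% −35% +25% = −30%. $141000 × 0.7 = $98700.
$98700 is within the $925000 maximum.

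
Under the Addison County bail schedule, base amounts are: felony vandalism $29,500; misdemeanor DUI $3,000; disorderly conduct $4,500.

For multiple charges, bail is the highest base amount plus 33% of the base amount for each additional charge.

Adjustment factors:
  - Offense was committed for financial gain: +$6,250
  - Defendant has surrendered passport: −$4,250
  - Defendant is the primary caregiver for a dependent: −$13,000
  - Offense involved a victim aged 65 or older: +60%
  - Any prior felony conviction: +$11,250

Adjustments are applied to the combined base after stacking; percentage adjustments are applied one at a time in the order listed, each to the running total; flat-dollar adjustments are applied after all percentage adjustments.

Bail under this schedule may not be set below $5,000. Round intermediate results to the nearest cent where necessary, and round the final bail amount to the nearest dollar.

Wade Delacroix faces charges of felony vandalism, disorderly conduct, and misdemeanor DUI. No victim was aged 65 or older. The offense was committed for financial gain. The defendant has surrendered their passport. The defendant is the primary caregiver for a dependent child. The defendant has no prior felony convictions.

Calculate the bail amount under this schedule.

Base amounts from the schedule: felony vandalism $29,500; disorderly conduct $4,500; misdemeanor DUI $3,000.
Stacking rule: highest base plus 33% of each additional charge. Highest is felony vandalism at $29,500. Additional: $4,500 × 33% = $1,485; $3,000 × 33% = $990. Combined base = $29,500 + $2,475 = $31,975.
Offense was committed for financial gain (+$6,250 flat): $31,975 + $6,250 = $38,225.
Defendant has surrendered passport (−$4,250 flat): $38,225 − $4,250 = $33,975.
Defendant is the primary caregiver for a dependent (−$13,000 flat): $33,975 − $13,000 = $20,975.
$20,975 is at or above the $5,000 minimum.

$20,975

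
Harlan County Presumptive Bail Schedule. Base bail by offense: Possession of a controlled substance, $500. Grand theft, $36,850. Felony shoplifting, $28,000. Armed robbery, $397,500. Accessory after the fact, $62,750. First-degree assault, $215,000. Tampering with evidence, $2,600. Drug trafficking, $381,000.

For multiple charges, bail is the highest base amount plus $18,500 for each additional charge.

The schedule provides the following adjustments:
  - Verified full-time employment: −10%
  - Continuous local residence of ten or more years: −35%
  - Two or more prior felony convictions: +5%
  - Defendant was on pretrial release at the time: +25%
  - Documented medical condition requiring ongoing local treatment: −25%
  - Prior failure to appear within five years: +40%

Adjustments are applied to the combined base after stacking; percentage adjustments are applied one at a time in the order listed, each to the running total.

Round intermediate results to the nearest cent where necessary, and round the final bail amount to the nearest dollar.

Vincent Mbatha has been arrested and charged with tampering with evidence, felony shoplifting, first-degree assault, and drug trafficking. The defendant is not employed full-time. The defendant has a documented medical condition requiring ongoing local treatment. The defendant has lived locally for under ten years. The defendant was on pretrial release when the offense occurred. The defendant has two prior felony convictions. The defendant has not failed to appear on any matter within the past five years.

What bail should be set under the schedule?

Base amounts from the schedule: tampering with evidence $2,600; felony shoplifting $28,000; first-degree assault $215,000; drug trafficking $381,000.
Stacking rule: highest base plus $18,500 per additional charge. Highest is drug trafficking at $381,000; 3 additional charges → +$55,500. Combined base = $436,500.
Two or more prior felony convictions (+5%): $436,500 × 1.05 = $458,325.
Defendant was on pretrial release at the time (+25%): $458,325 × 1.25 = $572,906.25.
Documented medical condition requiring ongoing local treatment (−25%): $572,906.25 × 0.75 = $429,679.69.
Rounded to the nearest dollar: $429,680.

$429,680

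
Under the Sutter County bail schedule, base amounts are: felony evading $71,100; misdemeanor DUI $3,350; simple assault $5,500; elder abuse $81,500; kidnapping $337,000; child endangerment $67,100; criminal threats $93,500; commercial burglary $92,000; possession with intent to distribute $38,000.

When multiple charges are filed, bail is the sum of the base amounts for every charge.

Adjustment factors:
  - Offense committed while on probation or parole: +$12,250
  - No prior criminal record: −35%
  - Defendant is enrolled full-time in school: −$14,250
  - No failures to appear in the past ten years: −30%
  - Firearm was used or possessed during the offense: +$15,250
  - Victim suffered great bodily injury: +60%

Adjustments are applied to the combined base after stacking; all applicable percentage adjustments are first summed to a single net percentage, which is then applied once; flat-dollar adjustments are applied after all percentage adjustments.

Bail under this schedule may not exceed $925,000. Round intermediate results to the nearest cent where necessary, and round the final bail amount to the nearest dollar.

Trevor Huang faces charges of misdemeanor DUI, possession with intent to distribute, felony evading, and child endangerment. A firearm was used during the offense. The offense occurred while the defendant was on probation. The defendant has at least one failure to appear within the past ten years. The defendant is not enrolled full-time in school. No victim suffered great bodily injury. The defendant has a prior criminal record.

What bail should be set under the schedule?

Base amounts from the schedule: misdemeanor DUI $3,350; possession with intent to distribute $38,000; felony evading $71,100; child endangerment $67,100.
Stacking rule: sum of all bases. $3,350 + $38,000 + $71,100 + $67,100 = $179,550.
Offense committed while on probation or parole (+$12,250 flat): $179,550 + $12,250 = $191,800.
Firearm was used or possessed during the offense (+$15,250 flat): $191,800 + $15,250 = $207,050.
$207,050 is within the $925,000 maximum.

$207,050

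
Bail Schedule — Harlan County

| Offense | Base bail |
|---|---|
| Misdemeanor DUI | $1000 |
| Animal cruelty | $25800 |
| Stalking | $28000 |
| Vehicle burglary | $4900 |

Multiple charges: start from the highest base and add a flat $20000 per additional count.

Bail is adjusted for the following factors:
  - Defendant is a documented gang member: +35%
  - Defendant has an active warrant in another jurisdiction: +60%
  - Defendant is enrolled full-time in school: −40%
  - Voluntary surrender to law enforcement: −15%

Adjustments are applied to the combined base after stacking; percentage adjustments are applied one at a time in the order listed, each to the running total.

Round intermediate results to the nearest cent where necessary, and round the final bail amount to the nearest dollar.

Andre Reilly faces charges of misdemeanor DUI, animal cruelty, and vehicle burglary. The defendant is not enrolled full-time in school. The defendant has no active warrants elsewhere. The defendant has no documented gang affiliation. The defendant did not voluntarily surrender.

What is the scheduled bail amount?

Base amounts from the schedule: misdemeanor DUI $1000; animal cruelty $25800; vehicle burglary $4900.
Stacking rule: highest base plus $20000 per additional charge. Highest is animal cruelty at $25800; 2 additional charges → +$40000. Combined base = $65800.
No adjustment factors apply to this defendant.

$65800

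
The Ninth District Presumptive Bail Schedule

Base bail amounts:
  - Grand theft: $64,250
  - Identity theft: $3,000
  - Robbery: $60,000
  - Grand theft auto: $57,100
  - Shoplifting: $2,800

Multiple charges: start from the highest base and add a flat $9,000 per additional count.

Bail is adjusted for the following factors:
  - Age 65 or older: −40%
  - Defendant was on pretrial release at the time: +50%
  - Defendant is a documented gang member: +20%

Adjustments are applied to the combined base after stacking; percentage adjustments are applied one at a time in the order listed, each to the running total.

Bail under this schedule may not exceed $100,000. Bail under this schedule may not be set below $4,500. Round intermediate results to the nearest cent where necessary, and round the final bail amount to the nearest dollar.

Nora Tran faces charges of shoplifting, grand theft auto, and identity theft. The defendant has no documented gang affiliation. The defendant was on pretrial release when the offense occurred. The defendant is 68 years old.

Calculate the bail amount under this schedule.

$67,590

Base amounts from the schedule: shoplifting $2,800; grand theft auto $57,100; identity theft $3,000.
Stacking rule: highest base plus $9,000 per additional charge. Highest is grand theft auto at $57,100; 2 additional charges → +$18,000. Combined base = $75,100.
Age 65 or older (−40%): $75,100 × 0.6 = $45,060.
Defendant was on pretrial release at the time (+50%): $45,060 × 1.5 = $67,590.
$67,590 is within the $100,000 maximum.
$67,590 is at or above the $4,500 minimum.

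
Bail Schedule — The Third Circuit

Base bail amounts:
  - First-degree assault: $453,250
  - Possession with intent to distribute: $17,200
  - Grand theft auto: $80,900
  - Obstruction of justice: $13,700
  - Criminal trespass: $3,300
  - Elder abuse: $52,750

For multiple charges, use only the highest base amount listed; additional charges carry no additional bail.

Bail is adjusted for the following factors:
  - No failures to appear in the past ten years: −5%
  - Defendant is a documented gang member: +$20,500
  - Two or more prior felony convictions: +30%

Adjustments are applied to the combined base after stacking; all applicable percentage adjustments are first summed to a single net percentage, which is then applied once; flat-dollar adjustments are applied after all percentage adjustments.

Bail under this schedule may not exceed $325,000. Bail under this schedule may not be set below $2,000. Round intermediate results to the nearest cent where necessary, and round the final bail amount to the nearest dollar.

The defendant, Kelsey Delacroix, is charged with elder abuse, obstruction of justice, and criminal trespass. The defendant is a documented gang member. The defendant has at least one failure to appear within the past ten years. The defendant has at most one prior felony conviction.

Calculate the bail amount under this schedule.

Base amounts from the schedule: elder abuse $52,750; obstruction of justice $13,700; criminal trespass $3,300.
Stacking rule: use the highest base only. Highest is elder abuse at $52,750. Combined base = $52,750.
Defendant is a documented gang member (+$20,500 flat): $52,750 + $20,500 = $73,250.
$73,250 is within the $325,000 maximum.
$73,250 is at or above the $2,000 minimum.

$73,250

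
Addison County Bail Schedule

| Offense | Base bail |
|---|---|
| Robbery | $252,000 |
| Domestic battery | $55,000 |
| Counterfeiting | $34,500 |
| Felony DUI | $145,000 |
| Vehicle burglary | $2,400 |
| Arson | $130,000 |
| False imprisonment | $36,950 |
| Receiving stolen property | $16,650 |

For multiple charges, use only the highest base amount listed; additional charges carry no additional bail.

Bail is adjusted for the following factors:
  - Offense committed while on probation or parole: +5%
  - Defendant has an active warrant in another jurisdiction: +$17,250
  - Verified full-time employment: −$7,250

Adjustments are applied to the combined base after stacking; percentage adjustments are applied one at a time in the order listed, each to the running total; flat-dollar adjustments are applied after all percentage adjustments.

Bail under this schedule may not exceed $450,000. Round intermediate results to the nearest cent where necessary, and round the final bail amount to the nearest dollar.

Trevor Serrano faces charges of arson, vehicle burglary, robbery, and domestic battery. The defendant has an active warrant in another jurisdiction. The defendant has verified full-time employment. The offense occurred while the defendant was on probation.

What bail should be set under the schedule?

Base amounts from the schedule: arson $130,000; vehicle burglary $2,400; robbery $252,000; domestic battery $55,000.
Stacking rule: use the highest base only. Highest is robbery at $252,000. Combined base = $252,000.
Offense committed while on probation or parole (+5%): $252,000 × 1.05 = $264,600.
Defendant has an active warrant in another jurisdiction (+$17,250 flat): $264,600 + $17,250 = $281,850.
Verified full-time employment (−$7,250 flat): $281,850 − $7,250 = $274,600.
$274,600 is within the $450,000 maximum.

$274,600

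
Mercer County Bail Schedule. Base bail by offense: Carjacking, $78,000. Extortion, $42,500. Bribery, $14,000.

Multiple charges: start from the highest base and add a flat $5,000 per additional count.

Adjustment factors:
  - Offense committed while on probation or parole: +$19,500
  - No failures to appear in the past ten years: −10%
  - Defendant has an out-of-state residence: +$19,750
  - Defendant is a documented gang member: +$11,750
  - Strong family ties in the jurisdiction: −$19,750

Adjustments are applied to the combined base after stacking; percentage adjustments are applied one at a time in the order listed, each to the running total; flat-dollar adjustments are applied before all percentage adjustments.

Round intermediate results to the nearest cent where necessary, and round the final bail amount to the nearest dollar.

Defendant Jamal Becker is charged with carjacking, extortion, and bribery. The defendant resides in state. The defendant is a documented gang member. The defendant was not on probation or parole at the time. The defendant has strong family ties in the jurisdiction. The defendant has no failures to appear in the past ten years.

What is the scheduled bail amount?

$72,000

Base amounts from the schedule: carjacking $78,000; extortion $42,500; bribery $14,000.
Stacking rule: highest base plus $5,000 per additional charge. Highest is carjacking at $78,000; 2 additional charges → +$10,000. Combined base = $88,000.
Defendant is a documented gang member (+$11,750 flat): $88,000 + $11,750 = $99,750.
Strong family ties in the jurisdiction (−$19,750 flat): $99,750 − $19,750 = $80,000.
No failures to appear in the past ten years (−10%): $80,000 × 0.9 = $72,000.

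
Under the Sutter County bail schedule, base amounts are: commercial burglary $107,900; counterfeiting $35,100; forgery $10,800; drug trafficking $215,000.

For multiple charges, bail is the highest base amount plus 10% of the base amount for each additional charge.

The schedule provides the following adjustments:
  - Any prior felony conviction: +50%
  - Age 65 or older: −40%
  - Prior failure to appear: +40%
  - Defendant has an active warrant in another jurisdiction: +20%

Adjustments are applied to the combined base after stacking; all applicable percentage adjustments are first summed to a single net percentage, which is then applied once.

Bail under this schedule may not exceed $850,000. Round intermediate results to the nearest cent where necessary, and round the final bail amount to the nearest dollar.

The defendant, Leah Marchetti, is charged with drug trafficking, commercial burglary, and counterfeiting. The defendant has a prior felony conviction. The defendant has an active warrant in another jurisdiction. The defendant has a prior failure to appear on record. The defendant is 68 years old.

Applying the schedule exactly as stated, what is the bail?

Base amounts from the schedule: drug trafficking $215,000; commercial burglary $107,900; counterfeiting $35,100.
Stacking rule: highest base plus 10% of each additional charge. Highest is drug trafficking at $215,000. Additional: $107,900 × 10% = $10,790; $35,100 × 10% = $3,510. Combined base = $215,000 + $14,300 = $229,300.
Net percentage adjustment: +50% −40% +40% +20% = +70%. $229,300 × 1.7 = $389,810.
$389,810 is within the $850,000 maximum.

$389,810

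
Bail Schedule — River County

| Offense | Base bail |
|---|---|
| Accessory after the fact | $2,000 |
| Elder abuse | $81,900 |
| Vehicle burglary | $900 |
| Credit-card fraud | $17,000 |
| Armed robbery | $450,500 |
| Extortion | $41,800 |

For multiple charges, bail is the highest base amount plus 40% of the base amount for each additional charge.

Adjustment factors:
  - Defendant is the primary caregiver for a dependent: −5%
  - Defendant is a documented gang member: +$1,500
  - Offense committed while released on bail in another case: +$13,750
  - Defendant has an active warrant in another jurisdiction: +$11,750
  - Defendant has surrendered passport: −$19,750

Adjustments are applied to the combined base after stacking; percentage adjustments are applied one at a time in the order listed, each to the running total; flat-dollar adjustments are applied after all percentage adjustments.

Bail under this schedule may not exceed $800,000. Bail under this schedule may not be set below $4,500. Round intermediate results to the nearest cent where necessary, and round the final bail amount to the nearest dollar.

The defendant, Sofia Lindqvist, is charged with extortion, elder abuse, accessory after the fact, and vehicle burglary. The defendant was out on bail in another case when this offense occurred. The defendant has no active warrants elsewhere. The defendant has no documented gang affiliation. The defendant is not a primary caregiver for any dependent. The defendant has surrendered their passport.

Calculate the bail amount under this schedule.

Base amounts from the schedule: extortion $41,800; elder abuse $81,900; accessory after the fact $2,000; vehicle burglary $900.
Stacking rule: highest base plus 40% of each additional charge. Highest is elder abuse at $81,900. Additional: $41,800 × 40% = $16,720; $2,000 × 40% = $800; $900 × 40% = $360. Combined base = $81,900 + $17,880 = $99,780.
Offense committed while released on bail in another case (+$13,750 flat): $99,780 + $13,750 = $113,530.
Defendant has surrendered passport (−$19,750 flat): $113,530 − $19,750 = $93,780.
$93,780 is within the $800,000 maximum.
$93,780 is at or above the $4,500 minimum.

$93,780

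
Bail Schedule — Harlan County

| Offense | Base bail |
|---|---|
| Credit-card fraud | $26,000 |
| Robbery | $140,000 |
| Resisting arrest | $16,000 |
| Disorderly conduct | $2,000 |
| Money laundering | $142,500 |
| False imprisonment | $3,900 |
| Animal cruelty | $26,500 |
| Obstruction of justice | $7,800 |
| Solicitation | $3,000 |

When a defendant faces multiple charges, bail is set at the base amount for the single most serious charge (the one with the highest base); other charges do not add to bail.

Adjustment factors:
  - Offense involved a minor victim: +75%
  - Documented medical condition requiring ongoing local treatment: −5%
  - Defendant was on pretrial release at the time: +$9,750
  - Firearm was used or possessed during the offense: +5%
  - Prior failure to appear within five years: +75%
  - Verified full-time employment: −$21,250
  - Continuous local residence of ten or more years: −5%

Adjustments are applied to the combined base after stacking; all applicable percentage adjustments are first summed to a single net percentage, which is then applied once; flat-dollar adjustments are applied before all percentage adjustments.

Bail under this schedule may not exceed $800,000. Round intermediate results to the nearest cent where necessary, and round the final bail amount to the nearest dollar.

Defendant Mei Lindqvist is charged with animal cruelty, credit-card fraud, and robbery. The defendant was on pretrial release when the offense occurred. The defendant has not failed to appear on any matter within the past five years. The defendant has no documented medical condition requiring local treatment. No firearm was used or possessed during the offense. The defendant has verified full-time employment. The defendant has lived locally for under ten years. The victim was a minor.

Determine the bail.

$224,875

Base amounts from the schedule: animal cruelty $26,500; credit-card fraud $26,000; robbery $140,000.
Stacking rule: use the highest base only. Highest is robbery at $140,000. Combined base = $140,000.
Defendant was on pretrial release at the time (+$9,750 flat): $140,000 + $9,750 = $149,750.
Verified full-time employment (−$21,250 flat): $149,750 − $21,250 = $128,500.
Offense involved a minor victim (+75%): $128,500 × 1.75 = $224,875.
$224,875 is within the $800,000 maximum.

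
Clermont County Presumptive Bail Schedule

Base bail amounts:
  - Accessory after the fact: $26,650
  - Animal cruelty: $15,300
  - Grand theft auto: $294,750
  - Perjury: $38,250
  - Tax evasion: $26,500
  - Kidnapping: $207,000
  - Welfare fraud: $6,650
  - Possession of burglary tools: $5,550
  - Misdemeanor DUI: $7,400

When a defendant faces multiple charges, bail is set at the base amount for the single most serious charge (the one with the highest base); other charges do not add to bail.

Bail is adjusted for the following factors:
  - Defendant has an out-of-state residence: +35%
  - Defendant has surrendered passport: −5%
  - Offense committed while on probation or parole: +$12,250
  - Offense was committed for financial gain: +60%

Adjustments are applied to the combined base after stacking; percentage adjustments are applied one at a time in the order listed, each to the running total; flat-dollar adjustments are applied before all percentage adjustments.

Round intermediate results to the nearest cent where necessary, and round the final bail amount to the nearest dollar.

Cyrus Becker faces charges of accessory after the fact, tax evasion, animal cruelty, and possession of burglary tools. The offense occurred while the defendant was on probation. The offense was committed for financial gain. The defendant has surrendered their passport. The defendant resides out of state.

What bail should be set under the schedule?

Base amounts from the schedule: accessory after the fact $26,650; tax evasion $26,500; animal cruelty $15,300; possession of burglary tools $5,550.
Stacking rule: use the highest base only. Highest is accessory after the fact at $26,650. Combined base = $26,650.
Offense committed while on probation or parole (+$12,250 flat): $26,650 + $12,250 = $38,900.
Defendant has an out-of-state residence (+35%): $38,900 × 1.35 = $52,515.
Defendant has surrendered passport (−5%): $52,515 × 0.95 = $49,889.25.
Offense was committed for financial gain (+60%): $49,889.25 × 1.6 = $79,822.80.
Rounded to the nearest dollar: $79,823.

$79,823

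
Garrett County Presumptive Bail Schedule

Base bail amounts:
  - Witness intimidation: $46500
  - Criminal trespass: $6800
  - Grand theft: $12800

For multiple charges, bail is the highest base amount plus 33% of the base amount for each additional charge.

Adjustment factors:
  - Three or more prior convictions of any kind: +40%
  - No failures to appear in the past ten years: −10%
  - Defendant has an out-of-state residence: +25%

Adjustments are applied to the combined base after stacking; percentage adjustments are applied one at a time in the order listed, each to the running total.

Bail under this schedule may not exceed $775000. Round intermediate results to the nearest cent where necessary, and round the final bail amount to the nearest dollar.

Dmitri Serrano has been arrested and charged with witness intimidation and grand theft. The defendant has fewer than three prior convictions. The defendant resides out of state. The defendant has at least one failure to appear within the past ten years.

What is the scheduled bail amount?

$63405

Base amounts from the schedule: witness intimidation $46500; grand theft $12800.
Stacking rule: highest base plus 33% of each additional charge. Highest is witness intimidation at $46500. Additional: $12800 × 33% = $4224. Combined base = $46500 + $4224 = $50724.
Defendant has an out-of-state residence (+25%): $50724 × 1.25 = $63405.
$63405 is within the $775000 maximum.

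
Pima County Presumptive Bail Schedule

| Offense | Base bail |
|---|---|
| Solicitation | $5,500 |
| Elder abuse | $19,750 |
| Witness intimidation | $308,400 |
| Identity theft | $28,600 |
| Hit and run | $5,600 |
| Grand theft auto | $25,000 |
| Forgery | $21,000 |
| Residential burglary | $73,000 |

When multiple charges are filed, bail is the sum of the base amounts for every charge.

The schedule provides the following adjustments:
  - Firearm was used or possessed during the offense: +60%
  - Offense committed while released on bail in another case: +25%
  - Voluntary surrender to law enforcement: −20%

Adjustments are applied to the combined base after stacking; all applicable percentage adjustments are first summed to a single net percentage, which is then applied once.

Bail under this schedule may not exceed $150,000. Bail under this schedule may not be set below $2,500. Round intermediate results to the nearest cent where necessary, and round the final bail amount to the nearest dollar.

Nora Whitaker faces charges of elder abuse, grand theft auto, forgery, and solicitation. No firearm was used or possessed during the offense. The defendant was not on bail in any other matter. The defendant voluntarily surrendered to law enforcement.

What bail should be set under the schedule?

Base amounts from the schedule: elder abuse $19,750; grand theft auto $25,000; forgery $21,000; solicitation $5,500.
Stacking rule: sum of all bases. $19,750 + $25,000 + $21,000 + $5,500 = $71,250.
Voluntary surrender to law enforcement (−20%): $71,250 × 0.8 = $57,000.
$57,000 is within the $150,000 maximum.
$57,000 is at or above the $2,500 minimum.

$57,000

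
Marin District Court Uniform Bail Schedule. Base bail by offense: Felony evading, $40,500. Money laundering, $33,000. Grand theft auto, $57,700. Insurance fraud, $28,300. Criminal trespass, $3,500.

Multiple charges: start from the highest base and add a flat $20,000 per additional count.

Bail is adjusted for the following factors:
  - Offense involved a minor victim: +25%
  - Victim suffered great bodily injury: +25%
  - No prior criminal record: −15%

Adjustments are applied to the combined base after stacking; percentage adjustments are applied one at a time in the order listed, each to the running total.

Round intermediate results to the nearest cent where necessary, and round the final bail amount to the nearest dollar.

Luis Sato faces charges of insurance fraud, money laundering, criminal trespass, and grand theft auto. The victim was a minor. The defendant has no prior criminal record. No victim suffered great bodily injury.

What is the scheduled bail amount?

Base amounts from the schedule: insurance fraud $28,300; money laundering $33,000; criminal trespass $3,500; grand theft auto $57,700.
Stacking rule: highest base plus $20,000 per additional charge. Highest is grand theft auto at $57,700; 3 additional charges → +$60,000. Combined base = $117,700.
Offense involved a minor victim (+25%): $117,700 × 1.25 = $147,125.
No prior criminal record (−15%): $147,125 × 0.85 = $125,056.25.
Rounded to the nearest dollar: $125,056.

$125,056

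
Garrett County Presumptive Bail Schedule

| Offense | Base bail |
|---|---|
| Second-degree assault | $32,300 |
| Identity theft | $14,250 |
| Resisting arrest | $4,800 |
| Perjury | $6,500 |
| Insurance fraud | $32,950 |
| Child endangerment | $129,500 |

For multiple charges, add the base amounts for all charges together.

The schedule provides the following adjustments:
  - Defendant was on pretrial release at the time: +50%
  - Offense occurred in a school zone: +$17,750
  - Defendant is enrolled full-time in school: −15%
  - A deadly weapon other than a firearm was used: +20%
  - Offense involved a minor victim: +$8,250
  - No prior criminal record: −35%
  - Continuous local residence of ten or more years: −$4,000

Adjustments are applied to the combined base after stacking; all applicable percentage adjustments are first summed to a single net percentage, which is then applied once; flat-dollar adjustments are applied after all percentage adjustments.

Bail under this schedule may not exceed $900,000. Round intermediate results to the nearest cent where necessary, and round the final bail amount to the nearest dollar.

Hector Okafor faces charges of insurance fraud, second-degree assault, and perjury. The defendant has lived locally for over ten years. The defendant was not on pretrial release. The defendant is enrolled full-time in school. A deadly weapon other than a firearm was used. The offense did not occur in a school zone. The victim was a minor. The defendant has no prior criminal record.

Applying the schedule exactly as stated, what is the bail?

$54,475

Base amounts from the schedule: insurance fraud $32,950; second-degree assault $32,300; perjury $6,500.
Stacking rule: sum of all bases. $32,950 + $32,300 + $6,500 = $71,750.
Net percentage adjustment: −15% +20% −35% = −30%. $71,750 × 0.7 = $50,225.
Offense involved a minor victim (+$8,250 flat): $50,225 + $8,250 = $58,475.
Continuous local residence of ten or more years (−$4,000 flat): $58,475 − $4,000 = $54,475.
$54,475 is within the $900,000 maximum.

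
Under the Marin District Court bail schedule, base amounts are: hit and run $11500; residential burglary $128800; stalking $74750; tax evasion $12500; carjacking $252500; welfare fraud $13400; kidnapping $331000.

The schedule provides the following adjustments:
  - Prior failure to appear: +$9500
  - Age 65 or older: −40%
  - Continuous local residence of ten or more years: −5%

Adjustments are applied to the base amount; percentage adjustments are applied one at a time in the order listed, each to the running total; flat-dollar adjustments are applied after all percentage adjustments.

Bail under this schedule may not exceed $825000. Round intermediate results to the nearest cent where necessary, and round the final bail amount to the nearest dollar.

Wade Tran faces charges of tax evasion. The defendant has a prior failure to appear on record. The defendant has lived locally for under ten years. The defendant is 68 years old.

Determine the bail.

Base amounts from the schedule: tax evasion $12500.
Single charge. Combined base = $12500.
Age 65 or older (−40%): $12500 × 0.6 = $7500.
Prior failure to appear (+$9500 flat): $7500 + $9500 = $17000.
$17000 is within the $825000 maximum.

$17000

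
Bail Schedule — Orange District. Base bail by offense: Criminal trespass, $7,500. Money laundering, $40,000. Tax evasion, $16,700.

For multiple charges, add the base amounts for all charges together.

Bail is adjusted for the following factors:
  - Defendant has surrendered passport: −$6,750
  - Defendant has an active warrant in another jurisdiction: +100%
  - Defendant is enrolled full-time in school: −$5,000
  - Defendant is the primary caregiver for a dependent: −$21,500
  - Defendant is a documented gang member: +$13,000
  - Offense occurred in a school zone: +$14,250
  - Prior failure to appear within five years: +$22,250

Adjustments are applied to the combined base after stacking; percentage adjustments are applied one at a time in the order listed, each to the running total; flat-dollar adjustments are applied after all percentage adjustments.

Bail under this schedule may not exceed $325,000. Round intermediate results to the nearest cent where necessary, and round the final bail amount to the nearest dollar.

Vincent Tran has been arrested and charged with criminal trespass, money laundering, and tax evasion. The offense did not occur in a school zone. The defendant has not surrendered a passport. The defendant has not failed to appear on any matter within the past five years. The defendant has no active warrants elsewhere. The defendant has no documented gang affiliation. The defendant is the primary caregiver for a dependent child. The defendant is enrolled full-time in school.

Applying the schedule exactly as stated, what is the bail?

Base amounts from the schedule: criminal trespass $7,500; money laundering $40,000; tax evasion $16,700.
Stacking rule: sum of all bases. $7,500 + $40,000 + $16,700 = $64,200.
Defendant is enrolled full-time in school (−$5,000 flat): $64,200 − $5,000 = $59,200.
Defendant is the primary caregiver for a dependent (−$21,500 flat): $59,200 − $21,500 = $37,700.
$37,700 is within the $325,000 maximum.

$37,700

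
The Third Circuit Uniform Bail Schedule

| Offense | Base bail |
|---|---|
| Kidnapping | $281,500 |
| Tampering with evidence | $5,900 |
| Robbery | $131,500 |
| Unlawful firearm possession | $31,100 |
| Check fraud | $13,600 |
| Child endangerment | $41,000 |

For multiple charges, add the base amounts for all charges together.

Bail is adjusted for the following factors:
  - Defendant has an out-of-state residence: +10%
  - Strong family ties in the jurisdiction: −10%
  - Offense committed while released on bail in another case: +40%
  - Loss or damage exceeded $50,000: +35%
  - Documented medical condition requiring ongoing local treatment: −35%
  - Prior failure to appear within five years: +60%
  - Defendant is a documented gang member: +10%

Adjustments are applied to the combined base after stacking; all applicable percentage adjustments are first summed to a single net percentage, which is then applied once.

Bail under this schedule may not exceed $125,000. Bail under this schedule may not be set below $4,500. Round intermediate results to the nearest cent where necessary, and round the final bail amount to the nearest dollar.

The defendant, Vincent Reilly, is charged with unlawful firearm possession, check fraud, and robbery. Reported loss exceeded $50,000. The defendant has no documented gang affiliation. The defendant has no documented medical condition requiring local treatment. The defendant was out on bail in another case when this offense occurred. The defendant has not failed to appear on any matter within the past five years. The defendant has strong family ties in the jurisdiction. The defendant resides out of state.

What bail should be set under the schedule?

$125,000

Base amounts from the schedule: unlawful firearm possession $31,100; check fraud $13,600; robbery $131,500.
Stacking rule: sum of all bases. $31,100 + $13,600 + $131,500 = $176,200.
Net percentage adjustment: +10% −10% +40% +35% = +75%. $176,200 × 1.75 = $308,350.
Result $308,350 exceeds the maximum of $125,000; bail is capped at $125,000.
$125,000 is at or above the $4,500 minimum.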